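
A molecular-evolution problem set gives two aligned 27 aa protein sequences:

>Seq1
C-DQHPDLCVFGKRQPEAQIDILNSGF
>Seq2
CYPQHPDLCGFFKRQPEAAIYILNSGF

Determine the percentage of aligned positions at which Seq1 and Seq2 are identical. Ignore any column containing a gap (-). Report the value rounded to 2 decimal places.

80.77%

Excluding the 1 gap column leaves 26 comparable sites.
Differing sites — 3:D/P; 10:V/G; 12:G/F; 19:Q/A; 21:D/Y.
21 of the 26 comparable sites match, so the percent identity is 21/26 × 100 = 80.77%.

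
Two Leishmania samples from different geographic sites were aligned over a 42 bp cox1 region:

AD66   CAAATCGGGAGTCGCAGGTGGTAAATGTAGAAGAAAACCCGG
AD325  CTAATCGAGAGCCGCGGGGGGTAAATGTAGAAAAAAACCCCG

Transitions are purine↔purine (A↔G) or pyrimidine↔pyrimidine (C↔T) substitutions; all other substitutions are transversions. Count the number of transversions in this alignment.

Differing sites — 2:A/T (Tv); 8:G/A (Ti); 12:T/C (Ti); 16:A/G (Ti); 19:T/G (Tv); 33:G/A (Ti); 41:G/C (Tv).
Of the 7 differences, 4 transitions and 3 transversions, so the answer is 3.

3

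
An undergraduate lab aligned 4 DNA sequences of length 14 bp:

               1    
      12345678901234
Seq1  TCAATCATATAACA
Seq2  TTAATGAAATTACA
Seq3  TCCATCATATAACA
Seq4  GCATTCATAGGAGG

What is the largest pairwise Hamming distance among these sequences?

Pairwise Hamming distances:
  Seq1 vs Seq2: 4
  Seq1 vs Seq3: 1
  Seq1 vs Seq4: 6
  Seq2 vs Seq3: 5
  Seq2 vs Seq4: 9
  Seq3 vs Seq4: 7
The largest is 9, between Seq2 and Seq4.

9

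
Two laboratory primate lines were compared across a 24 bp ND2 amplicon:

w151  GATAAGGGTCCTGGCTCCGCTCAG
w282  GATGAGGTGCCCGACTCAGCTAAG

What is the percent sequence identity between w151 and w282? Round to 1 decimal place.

70.8%

The sequences differ at positions 4 (A/G), 8 (G/T), 9 (T/G), 12 (T/C), 14 (G/A), 18 (C/A), 22 (C/A).
17 of the 24 sites match, so the percent identity is 17/24 × 100 = 70.8%.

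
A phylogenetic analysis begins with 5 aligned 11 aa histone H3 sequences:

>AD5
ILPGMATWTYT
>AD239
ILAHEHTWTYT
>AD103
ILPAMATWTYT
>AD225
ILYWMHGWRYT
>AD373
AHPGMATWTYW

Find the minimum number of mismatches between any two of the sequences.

Pairwise Hamming distances:
  AD5 vs AD239: 4
  AD5 vs AD103: 1
  AD5 vs AD225: 5
  AD5 vs AD373: 3
  AD239 vs AD103: 4
  AD239 vs AD225: 5
  AD239 vs AD373: 7
  AD103 vs AD225: 5
  AD103 vs AD373: 4
  AD225 vs AD373: 8
The smallest is 1, between AD5 and AD103.

1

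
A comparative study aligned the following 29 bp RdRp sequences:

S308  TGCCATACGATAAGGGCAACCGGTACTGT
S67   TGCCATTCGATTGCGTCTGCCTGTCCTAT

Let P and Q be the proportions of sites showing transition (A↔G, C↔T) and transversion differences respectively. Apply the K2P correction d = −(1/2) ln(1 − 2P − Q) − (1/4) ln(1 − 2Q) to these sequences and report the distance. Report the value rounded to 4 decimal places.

The sequences differ at positions 7 (A/T, transversion), 12 (A/T, transversion), 13 (A/G, transition), 14 (G/C, transversion), 16 (G/T, transversion), 18 (A/T, transversion), 19 (A/G, transition), 22 (G/T, transversion), 25 (A/C, transversion), 28 (G/A, transition).
Of the 10 differences, 3 transitions and 7 transversions over 29 sites: P = 3/29 = 0.103448, Q = 7/29 = 0.241379.
d = −0.5·ln(0.551725) − 0.25·ln(0.517242) = −0.5·(-0.594706) − 0.25·(-0.659244) = 0.4622.

0.4622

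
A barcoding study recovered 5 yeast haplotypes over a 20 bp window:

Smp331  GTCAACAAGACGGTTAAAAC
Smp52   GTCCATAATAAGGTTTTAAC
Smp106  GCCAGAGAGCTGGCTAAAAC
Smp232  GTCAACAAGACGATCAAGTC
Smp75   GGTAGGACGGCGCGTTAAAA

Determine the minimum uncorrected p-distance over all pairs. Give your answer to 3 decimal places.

Pairwise Hamming distances:
  Smp331 vs Smp52: 6
  Smp331 vs Smp106: 7
  Smp331 vs Smp232: 4
  Smp331 vs Smp75: 10
  Smp52 vs Smp106: 11
  Smp52 vs Smp232: 10
  Smp52 vs Smp75: 13
  Smp106 vs Smp232: 11
  Smp106 vs Smp75: 11
  Smp232 vs Smp75: 13
The smallest is 4 mismatches, between Smp331 and Smp232; p = 4/20 = 0.200.

0.200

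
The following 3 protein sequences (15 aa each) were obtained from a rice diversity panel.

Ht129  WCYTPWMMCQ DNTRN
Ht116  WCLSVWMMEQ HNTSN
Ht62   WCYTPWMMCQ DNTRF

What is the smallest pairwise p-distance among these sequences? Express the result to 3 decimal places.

0.067

Pairwise Hamming distances:
  Ht129 vs Ht116: 6
  Ht129 vs Ht62: 1
  Ht116 vs Ht62: 7
The smallest is 1 mismatch, between Ht129 and Ht62; p = 1/15 = 0.067.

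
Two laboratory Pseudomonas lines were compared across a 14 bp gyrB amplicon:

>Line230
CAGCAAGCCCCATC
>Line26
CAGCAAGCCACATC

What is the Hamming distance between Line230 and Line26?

The sequences differ at position 10 (C/A).
That gives 1 mismatch out of 14 aligned sites, so the Hamming distance is 1.

1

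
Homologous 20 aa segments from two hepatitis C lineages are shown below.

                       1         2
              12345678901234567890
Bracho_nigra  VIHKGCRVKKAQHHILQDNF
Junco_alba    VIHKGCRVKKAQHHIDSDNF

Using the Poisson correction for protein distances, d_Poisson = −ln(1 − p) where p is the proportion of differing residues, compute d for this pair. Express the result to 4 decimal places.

0.1054

Differing sites — 16:L/D; 17:Q/S.
p = 2/20 = 0.100000.
d = −ln(1 − 0.100000) = −ln(0.900000) = 0.1054.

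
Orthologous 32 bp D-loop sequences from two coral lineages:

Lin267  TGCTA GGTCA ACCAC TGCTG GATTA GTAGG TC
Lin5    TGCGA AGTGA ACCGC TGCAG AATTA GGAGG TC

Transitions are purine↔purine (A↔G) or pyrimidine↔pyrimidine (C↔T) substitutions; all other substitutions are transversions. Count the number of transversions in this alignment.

Differing sites — 4:T/G (Tv); 6:G/A (Ti); 9:C/G (Tv); 14:A/G (Ti); 19:T/A (Tv); 21:G/A (Ti); 27:T/G (Tv).
Of the 7 differences, 3 transitions and 4 transversions, so the answer is 4.

4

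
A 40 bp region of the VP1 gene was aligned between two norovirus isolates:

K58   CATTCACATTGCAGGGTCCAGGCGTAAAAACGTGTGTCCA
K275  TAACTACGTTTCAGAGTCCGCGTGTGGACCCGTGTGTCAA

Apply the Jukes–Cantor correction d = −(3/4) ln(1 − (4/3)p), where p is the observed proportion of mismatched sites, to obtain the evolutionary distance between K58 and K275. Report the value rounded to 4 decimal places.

Differing sites — 1:C/T; 3:T/A; 4:T/C; 5:C/T; 8:A/G; 11:G/T; 15:G/A; 20:A/G; 21:G/C; 23:C/T; 26:A/G; 27:A/G; 29:A/C; 30:A/C; 39:C/A.
p = 15/40 = 0.375000.
d = −0.75 · ln(1 − (4/3)·0.375000) = −0.75 · ln(0.500000) = −0.75 · (-0.693147) = 0.5199.

0.5199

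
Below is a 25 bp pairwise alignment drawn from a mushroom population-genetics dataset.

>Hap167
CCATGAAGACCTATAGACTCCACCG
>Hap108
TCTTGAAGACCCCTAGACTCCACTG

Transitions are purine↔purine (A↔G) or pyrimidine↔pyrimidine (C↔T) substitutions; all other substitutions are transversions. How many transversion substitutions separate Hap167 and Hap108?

The sequences differ at positions 1 (C/T, transition), 3 (A/T, transversion), 12 (T/C, transition), 13 (A/C, transversion), 24 (C/T, transition).
Of the 5 differences, 3 transitions and 2 transversions, so the answer is 2.

2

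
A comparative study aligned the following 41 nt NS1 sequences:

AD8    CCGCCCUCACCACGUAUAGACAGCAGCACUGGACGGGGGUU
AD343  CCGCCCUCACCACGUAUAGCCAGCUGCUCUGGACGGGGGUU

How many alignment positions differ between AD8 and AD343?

Mismatches occur at site 20 (A↔C), site 25 (A↔U), site 28 (A↔U).
That gives 3 mismatches out of 41 aligned sites, so the Hamming distance is 3.

3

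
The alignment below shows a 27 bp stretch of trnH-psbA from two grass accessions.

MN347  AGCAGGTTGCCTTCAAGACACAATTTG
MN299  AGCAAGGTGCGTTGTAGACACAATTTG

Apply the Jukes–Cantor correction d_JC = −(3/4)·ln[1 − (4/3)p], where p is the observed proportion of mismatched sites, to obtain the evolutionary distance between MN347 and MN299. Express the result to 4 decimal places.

0.2127

Differing sites — 5:G/A; 7:T/G; 11:C/G; 14:C/G; 15:A/T.
p = 5/27 = 0.185185.
d = −0.75 · ln(1 − (4/3)·0.185185) = −0.75 · ln(0.753087) = −0.75 · (-0.283575) = 0.2127.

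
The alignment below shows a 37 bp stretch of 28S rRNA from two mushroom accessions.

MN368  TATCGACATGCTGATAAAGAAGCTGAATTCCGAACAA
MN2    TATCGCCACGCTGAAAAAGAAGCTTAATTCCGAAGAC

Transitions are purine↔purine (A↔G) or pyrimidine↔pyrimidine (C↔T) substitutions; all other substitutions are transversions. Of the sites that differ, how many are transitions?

1

Mismatches occur at site 6 (A/C, transversion), site 9 (T/C, transition), site 15 (T/A, transversion), site 25 (G/T, transversion), site 35 (C/G, transversion), site 37 (A/C, transversion).
Of the 6 differences, 1 transition and 5 transversions, so the answer is 1.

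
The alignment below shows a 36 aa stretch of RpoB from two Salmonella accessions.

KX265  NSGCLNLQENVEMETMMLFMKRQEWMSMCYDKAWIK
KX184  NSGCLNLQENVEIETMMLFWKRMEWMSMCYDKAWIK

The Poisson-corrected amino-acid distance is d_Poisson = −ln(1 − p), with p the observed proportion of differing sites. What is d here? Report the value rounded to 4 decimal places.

0.0870

Differing sites — 13:M/I; 20:M/W; 23:Q/M.
p = 3/36 = 0.083333.
d = −ln(1 − 0.083333) = −ln(0.916667) = 0.0870.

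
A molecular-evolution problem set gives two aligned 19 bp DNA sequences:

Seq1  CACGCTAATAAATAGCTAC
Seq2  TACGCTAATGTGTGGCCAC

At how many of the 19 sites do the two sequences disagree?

6

The sequences differ at positions 1 (C/T), 10 (A/G), 11 (A/T), 12 (A/G), 14 (A/G), 17 (T/C).
That gives 6 mismatches out of 19 aligned sites, so the Hamming distance is 6.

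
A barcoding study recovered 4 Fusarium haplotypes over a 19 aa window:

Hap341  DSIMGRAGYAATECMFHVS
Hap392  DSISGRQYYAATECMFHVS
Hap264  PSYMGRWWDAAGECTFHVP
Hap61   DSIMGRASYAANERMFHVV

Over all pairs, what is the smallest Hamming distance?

3

Pairwise Hamming distances:
  Hap341 vs Hap392: 3
  Hap341 vs Hap264: 8
  Hap341 vs Hap61: 4
  Hap392 vs Hap264: 9
  Hap392 vs Hap61: 6
  Hap264 vs Hap61: 9
The smallest is 3, between Hap341 and Hap392.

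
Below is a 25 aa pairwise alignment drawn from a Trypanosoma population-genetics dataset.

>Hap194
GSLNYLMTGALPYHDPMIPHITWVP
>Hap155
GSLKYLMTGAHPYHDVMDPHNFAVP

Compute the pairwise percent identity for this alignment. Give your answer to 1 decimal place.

72.0%

Differing sites — 4:N/K; 11:L/H; 16:P/V; 18:I/D; 21:I/N; 22:T/F; 23:W/A.
18 of the 25 sites match, so the percent identity is 18/25 × 100 = 72.0%.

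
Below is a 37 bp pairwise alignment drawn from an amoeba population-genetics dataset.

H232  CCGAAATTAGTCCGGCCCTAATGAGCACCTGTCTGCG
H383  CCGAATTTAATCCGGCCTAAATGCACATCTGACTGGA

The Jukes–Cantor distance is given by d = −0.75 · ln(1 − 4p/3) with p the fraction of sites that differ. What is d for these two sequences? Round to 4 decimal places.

Mismatches occur at site 6 (A↔T), site 10 (G↔A), site 18 (C↔T), site 19 (T↔A), site 24 (A↔C), site 25 (G↔A), site 28 (C↔T), site 32 (T↔A), site 36 (C↔G), site 37 (G↔A).
p = 10/37 = 0.270270.
d = −0.75 · ln(1 − (4/3)·0.270270) = −0.75 · ln(0.639640) = −0.75 · (-0.446850) = 0.3351.

0.3351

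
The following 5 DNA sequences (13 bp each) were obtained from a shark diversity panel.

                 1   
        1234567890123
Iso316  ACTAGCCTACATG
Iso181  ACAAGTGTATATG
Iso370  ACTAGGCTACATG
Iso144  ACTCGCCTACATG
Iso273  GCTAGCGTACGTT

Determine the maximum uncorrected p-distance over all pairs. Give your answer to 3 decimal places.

0.462

Pairwise Hamming distances:
  Iso316 vs Iso181: 4
  Iso316 vs Iso370: 1
  Iso316 vs Iso144: 1
  Iso316 vs Iso273: 4
  Iso181 vs Iso370: 4
  Iso181 vs Iso144: 5
  Iso181 vs Iso273: 6
  Iso370 vs Iso144: 2
  Iso370 vs Iso273: 5
  Iso144 vs Iso273: 5
The largest is 6 mismatches, between Iso181 and Iso273; p = 6/13 = 0.462.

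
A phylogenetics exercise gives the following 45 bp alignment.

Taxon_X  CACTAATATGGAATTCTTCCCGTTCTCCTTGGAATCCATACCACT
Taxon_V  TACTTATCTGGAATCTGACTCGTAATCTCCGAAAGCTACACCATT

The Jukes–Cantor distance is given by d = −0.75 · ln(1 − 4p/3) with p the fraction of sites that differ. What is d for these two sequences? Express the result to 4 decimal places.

Mismatches occur at site 1 (C/T), site 5 (A/T), site 8 (A/C), site 15 (T/C), site 16 (C/T), site 17 (T/G), site 18 (T/A), site 20 (C/T), site 24 (T/A), site 25 (C/A), site 28 (C/T), site 29 (T/C), site 30 (T/C), site 32 (G/A), site 35 (T/G), site 37 (C/T), site 39 (T/C), site 44 (C/T).
p = 18/45 = 0.400000.
d = −0.75 · ln(1 − (4/3)·0.400000) = −0.75 · ln(0.466667) = −0.75 · (-0.762139) = 0.5716.

0.5716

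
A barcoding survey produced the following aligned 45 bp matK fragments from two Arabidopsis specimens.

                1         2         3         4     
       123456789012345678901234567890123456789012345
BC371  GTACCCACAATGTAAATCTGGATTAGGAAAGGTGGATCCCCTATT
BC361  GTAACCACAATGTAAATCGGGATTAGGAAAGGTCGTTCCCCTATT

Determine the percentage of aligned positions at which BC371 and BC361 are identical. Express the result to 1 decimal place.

Differing sites — 4:C/A; 19:T/G; 34:G/C; 36:A/T.
41 of the 45 sites match, so the percent identity is 41/45 × 100 = 91.1%.

91.1%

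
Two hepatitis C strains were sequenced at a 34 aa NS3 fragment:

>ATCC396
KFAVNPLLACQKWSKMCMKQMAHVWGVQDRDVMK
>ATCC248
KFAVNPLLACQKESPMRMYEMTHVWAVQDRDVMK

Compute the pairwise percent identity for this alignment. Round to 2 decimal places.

79.41%

The sequences differ at positions 13 (W/E), 15 (K/P), 17 (C/R), 19 (K/Y), 20 (Q/E), 22 (A/T), 26 (G/A).
27 of the 34 sites match, so the percent identity is 27/34 × 100 = 79.41%.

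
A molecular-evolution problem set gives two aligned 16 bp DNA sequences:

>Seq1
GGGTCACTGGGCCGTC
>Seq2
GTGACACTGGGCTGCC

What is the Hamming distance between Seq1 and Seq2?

The sequences differ at positions 2 (G/T), 4 (T/A), 13 (C/T), 15 (T/C).
That gives 4 mismatches out of 16 aligned sites, so the Hamming distance is 4.

4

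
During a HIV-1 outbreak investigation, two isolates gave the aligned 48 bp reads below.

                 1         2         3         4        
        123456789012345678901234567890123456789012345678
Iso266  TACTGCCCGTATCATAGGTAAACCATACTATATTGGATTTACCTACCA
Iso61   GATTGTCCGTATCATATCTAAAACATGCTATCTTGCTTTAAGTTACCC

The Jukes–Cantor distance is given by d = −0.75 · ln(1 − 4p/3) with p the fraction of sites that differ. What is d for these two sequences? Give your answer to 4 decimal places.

0.3694

Differing sites — 1:T/G; 3:C/T; 6:C/T; 17:G/T; 18:G/C; 23:C/A; 27:A/G; 32:A/C; 36:G/C; 37:A/T; 40:T/A; 42:C/G; 43:C/T; 48:A/C.
p = 14/48 = 0.291667.
d = −0.75 · ln(1 − (4/3)·0.291667) = −0.75 · ln(0.611111) = −0.75 · (-0.492477) = 0.3694.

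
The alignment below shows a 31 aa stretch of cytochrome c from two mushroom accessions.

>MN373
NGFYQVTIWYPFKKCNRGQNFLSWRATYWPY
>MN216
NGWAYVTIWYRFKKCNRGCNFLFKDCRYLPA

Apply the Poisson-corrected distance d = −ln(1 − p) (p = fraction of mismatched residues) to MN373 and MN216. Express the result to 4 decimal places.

0.4895

The sequences differ at positions 3 (F/W), 4 (Y/A), 5 (Q/Y), 11 (P/R), 19 (Q/C), 23 (S/F), 24 (W/K), 25 (R/D), 26 (A/C), 27 (T/R), 29 (W/L), 31 (Y/A).
p = 12/31 = 0.387097.
d = −ln(1 − 0.387097) = −ln(0.612903) = 0.4895.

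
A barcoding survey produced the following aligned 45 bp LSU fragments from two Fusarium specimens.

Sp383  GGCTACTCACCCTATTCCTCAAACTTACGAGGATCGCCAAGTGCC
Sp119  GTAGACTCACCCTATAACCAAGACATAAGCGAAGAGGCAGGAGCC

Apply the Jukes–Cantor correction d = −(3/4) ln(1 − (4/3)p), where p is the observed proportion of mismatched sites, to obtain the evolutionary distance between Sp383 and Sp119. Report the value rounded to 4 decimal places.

Mismatches occur at site 2 (G/T), site 3 (C/A), site 4 (T/G), site 16 (T/A), site 17 (C/A), site 19 (T/C), site 20 (C/A), site 22 (A/G), site 25 (T/A), site 28 (C/A), site 30 (A/C), site 32 (G/A), site 34 (T/G), site 35 (C/A), site 37 (C/G), site 40 (A/G), site 42 (T/A).
p = 17/45 = 0.377778.
d = −0.75 · ln(1 − (4/3)·0.377778) = −0.75 · ln(0.496296) = −0.75 · (-0.700583) = 0.5254.

0.5254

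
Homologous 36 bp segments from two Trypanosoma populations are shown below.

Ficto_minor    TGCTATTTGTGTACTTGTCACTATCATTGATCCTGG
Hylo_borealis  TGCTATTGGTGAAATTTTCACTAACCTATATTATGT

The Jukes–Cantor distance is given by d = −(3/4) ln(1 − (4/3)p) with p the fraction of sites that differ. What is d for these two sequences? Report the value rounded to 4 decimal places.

The sequences differ at positions 8 (T/G), 12 (T/A), 14 (C/A), 17 (G/T), 24 (T/A), 26 (A/C), 28 (T/A), 29 (G/T), 32 (C/T), 33 (C/A), 36 (G/T).
p = 11/36 = 0.305556.
d = −0.75 · ln(1 − (4/3)·0.305556) = −0.75 · ln(0.592592) = −0.75 · (-0.523249) = 0.3924.

0.3924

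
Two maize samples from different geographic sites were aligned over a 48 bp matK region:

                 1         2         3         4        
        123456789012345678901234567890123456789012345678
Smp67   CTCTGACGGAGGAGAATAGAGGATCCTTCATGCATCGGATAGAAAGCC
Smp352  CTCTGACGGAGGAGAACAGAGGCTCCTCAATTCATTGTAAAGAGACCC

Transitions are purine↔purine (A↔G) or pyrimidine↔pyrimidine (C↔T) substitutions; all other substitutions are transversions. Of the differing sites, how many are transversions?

6

The sequences differ at positions 17 (T/C, transition), 23 (A/C, transversion), 28 (T/C, transition), 29 (C/A, transversion), 32 (G/T, transversion), 36 (C/T, transition), 38 (G/T, transversion), 40 (T/A, transversion), 44 (A/G, transition), 46 (G/C, transversion).
Of the 10 differences, 4 transitions and 6 transversions, so the answer is 6.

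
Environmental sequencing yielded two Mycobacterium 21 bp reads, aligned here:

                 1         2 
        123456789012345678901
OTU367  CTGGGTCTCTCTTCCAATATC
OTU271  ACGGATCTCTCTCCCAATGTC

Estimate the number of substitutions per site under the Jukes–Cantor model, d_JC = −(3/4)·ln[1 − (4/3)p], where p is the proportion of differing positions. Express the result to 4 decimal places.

0.2865

Differing sites — 1:C/A; 2:T/C; 5:G/A; 13:T/C; 19:A/G.
p = 5/21 = 0.238095.
d = −0.75 · ln(1 − (4/3)·0.238095) = −0.75 · ln(0.682540) = −0.75 · (-0.381934) = 0.2865.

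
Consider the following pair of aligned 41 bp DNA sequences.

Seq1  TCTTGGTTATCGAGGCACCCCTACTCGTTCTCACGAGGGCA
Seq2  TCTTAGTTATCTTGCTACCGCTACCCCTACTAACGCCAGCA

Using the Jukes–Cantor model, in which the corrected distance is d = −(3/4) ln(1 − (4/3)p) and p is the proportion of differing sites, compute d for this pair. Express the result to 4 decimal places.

Mismatches occur at site 5 (G/A), site 12 (G/T), site 13 (A/T), site 15 (G/C), site 16 (C/T), site 20 (C/G), site 25 (T/C), site 27 (G/C), site 29 (T/A), site 32 (C/A), site 36 (A/C), site 37 (G/C), site 38 (G/A).
p = 13/41 = 0.317073.
d = −0.75 · ln(1 − (4/3)·0.317073) = −0.75 · ln(0.577236) = −0.75 · (-0.549504) = 0.4121.

0.4121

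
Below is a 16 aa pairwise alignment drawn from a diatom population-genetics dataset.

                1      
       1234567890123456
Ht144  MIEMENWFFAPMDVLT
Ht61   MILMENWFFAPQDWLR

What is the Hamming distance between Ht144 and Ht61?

The sequences differ at positions 3 (E/L), 12 (M/Q), 14 (V/W), 16 (T/R).
That gives 4 mismatches out of 16 aligned sites, so the Hamming distance is 4.

4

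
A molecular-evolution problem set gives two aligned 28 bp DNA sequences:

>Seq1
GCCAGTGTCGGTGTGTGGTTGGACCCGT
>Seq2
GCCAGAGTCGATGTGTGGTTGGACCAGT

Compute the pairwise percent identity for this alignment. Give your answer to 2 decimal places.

Differing sites — 6:T/A; 11:G/A; 26:C/A.
25 of the 28 sites match, so the percent identity is 25/28 × 100 = 89.29%.

89.29%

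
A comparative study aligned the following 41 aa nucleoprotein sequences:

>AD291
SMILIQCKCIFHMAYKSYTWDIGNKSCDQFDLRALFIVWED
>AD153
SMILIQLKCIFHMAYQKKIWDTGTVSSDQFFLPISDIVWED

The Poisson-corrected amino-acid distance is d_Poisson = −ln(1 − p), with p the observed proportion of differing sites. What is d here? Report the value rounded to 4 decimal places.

The sequences differ at positions 7 (C/L), 16 (K/Q), 17 (S/K), 18 (Y/K), 19 (T/I), 22 (I/T), 24 (N/T), 25 (K/V), 27 (C/S), 31 (D/F), 33 (R/P), 34 (A/I), 35 (L/S), 36 (F/D).
p = 14/41 = 0.341463.
d = −ln(1 − 0.341463) = −ln(0.658537) = 0.4177.

0.4177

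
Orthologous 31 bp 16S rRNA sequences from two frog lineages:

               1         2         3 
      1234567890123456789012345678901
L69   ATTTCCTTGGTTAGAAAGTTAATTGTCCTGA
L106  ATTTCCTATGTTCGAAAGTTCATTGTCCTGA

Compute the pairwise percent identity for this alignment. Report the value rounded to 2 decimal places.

87.10%

Mismatches occur at site 8 (T↔A), site 9 (G↔T), site 13 (A↔C), site 21 (A↔C).
27 of the 31 sites match, so the percent identity is 27/31 × 100 = 87.10%.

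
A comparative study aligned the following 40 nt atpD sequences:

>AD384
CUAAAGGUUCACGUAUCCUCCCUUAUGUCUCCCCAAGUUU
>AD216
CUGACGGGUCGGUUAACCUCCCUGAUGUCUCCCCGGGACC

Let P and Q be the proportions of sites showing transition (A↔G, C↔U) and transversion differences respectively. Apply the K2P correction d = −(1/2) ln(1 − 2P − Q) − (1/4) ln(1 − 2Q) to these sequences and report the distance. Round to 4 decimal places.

Mismatches occur at site 3 (A/G, transition), site 5 (A/C, transversion), site 8 (U/G, transversion), site 11 (A/G, transition), site 12 (C/G, transversion), site 13 (G/U, transversion), site 16 (U/A, transversion), site 24 (U/G, transversion), site 35 (A/G, transition), site 36 (A/G, transition), site 38 (U/A, transversion), site 39 (U/C, transition), site 40 (U/C, transition).
Of the 13 differences, 6 transitions and 7 transversions over 40 sites: P = 6/40 = 0.150000, Q = 7/40 = 0.175000.
d = −0.5·ln(0.525000) − 0.25·ln(0.650000) = −0.5·(-0.644357) − 0.25·(-0.430783) = 0.4299.

0.4299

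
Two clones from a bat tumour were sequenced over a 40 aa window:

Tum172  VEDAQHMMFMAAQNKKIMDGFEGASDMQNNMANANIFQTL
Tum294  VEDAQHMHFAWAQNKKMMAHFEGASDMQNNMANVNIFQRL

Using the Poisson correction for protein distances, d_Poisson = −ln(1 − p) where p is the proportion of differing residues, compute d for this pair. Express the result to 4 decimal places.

Differing sites — 8:M/H; 10:M/A; 11:A/W; 17:I/M; 19:D/A; 20:G/H; 34:A/V; 39:T/R.
p = 8/40 = 0.200000.
d = −ln(1 − 0.200000) = −ln(0.800000) = 0.2231.

0.2231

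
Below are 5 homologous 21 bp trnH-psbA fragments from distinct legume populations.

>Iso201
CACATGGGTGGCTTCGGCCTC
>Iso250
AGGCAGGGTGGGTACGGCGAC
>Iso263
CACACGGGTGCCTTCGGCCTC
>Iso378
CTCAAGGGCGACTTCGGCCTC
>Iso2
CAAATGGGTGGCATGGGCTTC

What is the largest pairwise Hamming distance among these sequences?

Pairwise Hamming distances:
  Iso201 vs Iso250: 9
  Iso201 vs Iso263: 2
  Iso201 vs Iso378: 4
  Iso201 vs Iso2: 4
  Iso250 vs Iso263: 10
  Iso250 vs Iso378: 10
  Iso250 vs Iso2: 11
  Iso263 vs Iso378: 4
  Iso263 vs Iso2: 6
  Iso378 vs Iso2: 8
The largest is 11, between Iso250 and Iso2.

11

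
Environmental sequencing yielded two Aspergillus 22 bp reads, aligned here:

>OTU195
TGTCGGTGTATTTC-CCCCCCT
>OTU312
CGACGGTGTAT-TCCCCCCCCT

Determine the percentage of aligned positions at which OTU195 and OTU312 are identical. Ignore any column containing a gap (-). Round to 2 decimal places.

Excluding the 2 gap columns leaves 20 comparable sites.
The sequences differ at positions 1 (T/C), 3 (T/A).
18 of the 20 comparable sites match, so the percent identity is 18/20 × 100 = 90.00%.

90.00%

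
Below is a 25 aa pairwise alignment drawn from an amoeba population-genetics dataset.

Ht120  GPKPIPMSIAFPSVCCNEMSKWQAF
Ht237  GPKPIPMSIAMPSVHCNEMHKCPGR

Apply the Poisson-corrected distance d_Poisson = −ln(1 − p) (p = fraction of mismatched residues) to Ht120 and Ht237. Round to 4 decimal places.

The sequences differ at positions 11 (F/M), 15 (C/H), 20 (S/H), 22 (W/C), 23 (Q/P), 24 (A/G), 25 (F/R).
p = 7/25 = 0.280000.
d = −ln(1 − 0.280000) = −ln(0.720000) = 0.3285.

0.3285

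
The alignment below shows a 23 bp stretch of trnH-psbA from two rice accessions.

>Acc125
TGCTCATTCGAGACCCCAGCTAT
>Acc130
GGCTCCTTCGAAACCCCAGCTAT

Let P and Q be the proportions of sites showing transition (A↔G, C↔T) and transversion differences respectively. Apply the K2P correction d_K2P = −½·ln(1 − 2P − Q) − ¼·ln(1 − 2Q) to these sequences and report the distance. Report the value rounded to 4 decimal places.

0.1433

Mismatches occur at site 1 (T→G, transversion), site 6 (A→C, transversion), site 12 (G→A, transition).
Of the 3 differences, 1 transition and 2 transversions over 23 sites: P = 1/23 = 0.043478, Q = 2/23 = 0.086957.
d = −0.5·ln(0.826087) − 0.25·ln(0.826086) = −0.5·(-0.191055) − 0.25·(-0.191056) = 0.1433.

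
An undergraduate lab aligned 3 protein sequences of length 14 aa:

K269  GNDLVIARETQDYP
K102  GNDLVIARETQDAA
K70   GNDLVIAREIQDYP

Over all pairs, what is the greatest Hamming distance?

Pairwise Hamming distances:
  K269 vs K102: 2
  K269 vs K70: 1
  K102 vs K70: 3
The largest is 3, between K102 and K70.

3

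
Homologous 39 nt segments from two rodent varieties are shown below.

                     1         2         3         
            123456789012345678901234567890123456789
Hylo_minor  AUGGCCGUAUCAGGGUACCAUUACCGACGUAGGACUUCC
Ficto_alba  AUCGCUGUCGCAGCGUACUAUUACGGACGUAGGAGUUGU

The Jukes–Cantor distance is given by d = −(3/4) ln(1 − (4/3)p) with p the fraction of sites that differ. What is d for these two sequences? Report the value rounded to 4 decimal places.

Mismatches occur at site 3 (G/C), site 6 (C/U), site 9 (A/C), site 10 (U/G), site 14 (G/C), site 19 (C/U), site 25 (C/G), site 35 (C/G), site 38 (C/G), site 39 (C/U).
p = 10/39 = 0.256410.
d = −0.75 · ln(1 − (4/3)·0.256410) = −0.75 · ln(0.658120) = −0.75 · (-0.418368) = 0.3138.

0.3138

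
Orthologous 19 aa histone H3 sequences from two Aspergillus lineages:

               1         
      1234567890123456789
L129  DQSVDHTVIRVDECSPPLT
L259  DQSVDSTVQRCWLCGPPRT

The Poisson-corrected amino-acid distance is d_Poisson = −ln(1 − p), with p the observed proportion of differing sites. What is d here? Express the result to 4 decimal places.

Mismatches occur at site 6 (H/S), site 9 (I/Q), site 11 (V/C), site 12 (D/W), site 13 (E/L), site 15 (S/G), site 18 (L/R).
p = 7/19 = 0.368421.
d = −ln(1 − 0.368421) = −ln(0.631579) = 0.4595.

0.4595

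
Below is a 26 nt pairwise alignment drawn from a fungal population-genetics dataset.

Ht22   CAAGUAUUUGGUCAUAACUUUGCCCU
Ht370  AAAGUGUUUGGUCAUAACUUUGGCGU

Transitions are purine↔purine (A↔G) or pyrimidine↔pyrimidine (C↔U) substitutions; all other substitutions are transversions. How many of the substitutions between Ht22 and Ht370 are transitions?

1

The sequences differ at positions 1 (C/A, transversion), 6 (A/G, transition), 23 (C/G, transversion), 25 (C/G, transversion).
Of the 4 differences, 1 transition and 3 transversions, so the answer is 1.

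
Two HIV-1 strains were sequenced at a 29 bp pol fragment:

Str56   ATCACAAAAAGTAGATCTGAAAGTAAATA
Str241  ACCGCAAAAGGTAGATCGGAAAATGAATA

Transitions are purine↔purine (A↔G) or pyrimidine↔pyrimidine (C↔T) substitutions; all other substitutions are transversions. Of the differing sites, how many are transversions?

Differing sites — 2:T/C (Ti); 4:A/G (Ti); 10:A/G (Ti); 18:T/G (Tv); 23:G/A (Ti); 25:A/G (Ti).
Of the 6 differences, 5 transitions and 1 transversion, so the answer is 1.

1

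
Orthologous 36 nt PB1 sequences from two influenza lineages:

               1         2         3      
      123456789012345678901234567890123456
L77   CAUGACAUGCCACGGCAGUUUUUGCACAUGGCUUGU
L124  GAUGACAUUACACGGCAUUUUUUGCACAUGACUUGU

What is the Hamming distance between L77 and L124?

5

Mismatches occur at site 1 (C↔G), site 9 (G↔U), site 10 (C↔A), site 18 (G↔U), site 31 (G↔A).
That gives 5 mismatches out of 36 aligned sites, so the Hamming distance is 5.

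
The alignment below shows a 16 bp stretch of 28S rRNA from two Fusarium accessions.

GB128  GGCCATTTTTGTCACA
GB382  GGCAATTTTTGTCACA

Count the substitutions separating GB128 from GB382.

Differing sites — 4:C/A.
That gives 1 mismatch out of 16 aligned sites, so the Hamming distance is 1.

1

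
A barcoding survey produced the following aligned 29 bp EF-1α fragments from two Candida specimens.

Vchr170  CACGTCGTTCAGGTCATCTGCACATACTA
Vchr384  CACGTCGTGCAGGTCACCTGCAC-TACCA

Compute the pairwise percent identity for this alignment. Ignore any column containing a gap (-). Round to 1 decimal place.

89.3%

Excluding the 1 gap column leaves 28 comparable sites.
Mismatches occur at site 9 (T→G), site 17 (T→C), site 28 (T→C).
25 of the 28 comparable sites match, so the percent identity is 25/28 × 100 = 89.3%.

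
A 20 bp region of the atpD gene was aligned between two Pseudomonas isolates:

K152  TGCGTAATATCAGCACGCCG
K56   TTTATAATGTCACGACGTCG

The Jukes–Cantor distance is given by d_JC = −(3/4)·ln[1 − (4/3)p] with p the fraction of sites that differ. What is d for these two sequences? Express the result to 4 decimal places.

0.4715

Differing sites — 2:G/T; 3:C/T; 4:G/A; 9:A/G; 13:G/C; 14:C/G; 18:C/T.
p = 7/20 = 0.350000.
d = −0.75 · ln(1 − (4/3)·0.350000) = −0.75 · ln(0.533333) = −0.75 · (-0.628609) = 0.4715.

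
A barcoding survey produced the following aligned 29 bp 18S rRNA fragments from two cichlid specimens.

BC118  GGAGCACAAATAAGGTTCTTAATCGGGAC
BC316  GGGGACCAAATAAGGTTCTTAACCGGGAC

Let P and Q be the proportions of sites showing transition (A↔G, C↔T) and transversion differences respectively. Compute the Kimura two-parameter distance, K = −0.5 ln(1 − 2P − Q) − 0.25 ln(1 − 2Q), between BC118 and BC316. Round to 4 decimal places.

0.1530

Mismatches occur at site 3 (A/G, transition), site 5 (C/A, transversion), site 6 (A/C, transversion), site 23 (T/C, transition).
Of the 4 differences, 2 transitions and 2 transversions over 29 sites: P = 2/29 = 0.068966, Q = 2/29 = 0.068966.
d = −0.5·ln(0.793102) − 0.25·ln(0.862068) = −0.5·(-0.231803) − 0.25·(-0.148421) = 0.1530.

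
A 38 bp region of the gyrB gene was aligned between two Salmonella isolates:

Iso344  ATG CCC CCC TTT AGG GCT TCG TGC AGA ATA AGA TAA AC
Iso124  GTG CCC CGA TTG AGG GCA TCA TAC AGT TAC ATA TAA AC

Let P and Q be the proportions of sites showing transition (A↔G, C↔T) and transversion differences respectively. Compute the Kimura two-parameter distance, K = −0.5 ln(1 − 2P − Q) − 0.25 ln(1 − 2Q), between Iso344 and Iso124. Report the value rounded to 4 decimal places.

0.4115

The sequences differ at positions 1 (A/G, transition), 8 (C/G, transversion), 9 (C/A, transversion), 12 (T/G, transversion), 18 (T/A, transversion), 21 (G/A, transition), 23 (G/A, transition), 27 (A/T, transversion), 28 (A/T, transversion), 29 (T/A, transversion), 30 (A/C, transversion), 32 (G/T, transversion).
Of the 12 differences, 3 transitions and 9 transversions over 38 sites: P = 3/38 = 0.078947, Q = 9/38 = 0.236842.
d = −0.5·ln(0.605264) − 0.25·ln(0.526316) = −0.5·(-0.502091) − 0.25·(-0.641853) = 0.4115.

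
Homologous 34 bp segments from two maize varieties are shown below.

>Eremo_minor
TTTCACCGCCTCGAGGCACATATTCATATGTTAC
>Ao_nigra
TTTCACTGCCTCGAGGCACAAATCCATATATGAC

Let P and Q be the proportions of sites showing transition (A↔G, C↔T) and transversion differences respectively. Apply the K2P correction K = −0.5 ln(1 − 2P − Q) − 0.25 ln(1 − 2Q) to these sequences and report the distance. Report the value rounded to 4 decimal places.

The sequences differ at positions 7 (C/T, transition), 21 (T/A, transversion), 24 (T/C, transition), 30 (G/A, transition), 32 (T/G, transversion).
Of the 5 differences, 3 transitions and 2 transversions over 34 sites: P = 3/34 = 0.088235, Q = 2/34 = 0.058824.
d = −0.5·ln(0.764706) − 0.25·ln(0.882352) = −0.5·(-0.268264) − 0.25·(-0.125164) = 0.1654.

0.1654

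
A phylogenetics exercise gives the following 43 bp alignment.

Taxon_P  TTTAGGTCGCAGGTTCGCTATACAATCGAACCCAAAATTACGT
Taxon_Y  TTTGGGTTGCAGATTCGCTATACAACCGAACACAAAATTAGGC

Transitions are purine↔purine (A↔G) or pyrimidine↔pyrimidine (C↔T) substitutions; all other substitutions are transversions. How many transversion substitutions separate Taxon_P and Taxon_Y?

The sequences differ at positions 4 (A/G, transition), 8 (C/T, transition), 13 (G/A, transition), 26 (T/C, transition), 32 (C/A, transversion), 41 (C/G, transversion), 43 (T/C, transition).
Of the 7 differences, 5 transitions and 2 transversions, so the answer is 2.

2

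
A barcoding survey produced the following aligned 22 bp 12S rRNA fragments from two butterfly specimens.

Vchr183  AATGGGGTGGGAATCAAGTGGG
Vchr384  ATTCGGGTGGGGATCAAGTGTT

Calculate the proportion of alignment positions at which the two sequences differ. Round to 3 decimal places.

0.227

Differing sites — 2:A/T; 4:G/C; 12:A/G; 21:G/T; 22:G/T.
There are 5 differences over 22 sites, so p = 5/22 = 0.227.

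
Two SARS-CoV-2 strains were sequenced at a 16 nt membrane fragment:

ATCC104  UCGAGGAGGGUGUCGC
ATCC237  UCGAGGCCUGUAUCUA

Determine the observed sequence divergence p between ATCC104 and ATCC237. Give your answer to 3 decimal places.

Differing sites — 7:A/C; 8:G/C; 9:G/U; 12:G/A; 15:G/U; 16:C/A.
There are 6 differences over 16 sites, so p = 6/16 = 0.375.

0.375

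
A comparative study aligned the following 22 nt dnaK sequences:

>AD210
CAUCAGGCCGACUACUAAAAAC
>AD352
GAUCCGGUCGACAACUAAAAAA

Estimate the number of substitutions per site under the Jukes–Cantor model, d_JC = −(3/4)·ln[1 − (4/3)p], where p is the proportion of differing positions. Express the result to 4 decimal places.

Differing sites — 1:C/G; 5:A/C; 8:C/U; 13:U/A; 22:C/A.
p = 5/22 = 0.227273.
d = −0.75 · ln(1 − (4/3)·0.227273) = −0.75 · ln(0.696969) = −0.75 · (-0.361014) = 0.2708.

0.2708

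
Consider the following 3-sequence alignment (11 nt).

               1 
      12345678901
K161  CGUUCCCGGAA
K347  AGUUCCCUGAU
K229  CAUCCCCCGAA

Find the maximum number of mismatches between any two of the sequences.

Pairwise Hamming distances:
  K161 vs K347: 3
  K161 vs K229: 3
  K347 vs K229: 5
The largest is 5, between K347 and K229.

5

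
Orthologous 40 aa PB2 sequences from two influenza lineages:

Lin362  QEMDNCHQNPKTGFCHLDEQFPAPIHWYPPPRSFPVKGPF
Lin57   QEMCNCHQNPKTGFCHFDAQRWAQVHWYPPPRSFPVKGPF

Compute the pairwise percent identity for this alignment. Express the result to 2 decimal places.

82.50%

Differing sites — 4:D/C; 17:L/F; 19:E/A; 21:F/R; 22:P/W; 24:P/Q; 25:I/V.
33 of the 40 sites match, so the percent identity is 33/40 × 100 = 82.50%.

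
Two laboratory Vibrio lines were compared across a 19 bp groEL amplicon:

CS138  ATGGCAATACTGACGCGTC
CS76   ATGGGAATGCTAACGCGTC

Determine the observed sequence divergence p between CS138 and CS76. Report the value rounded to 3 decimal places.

The sequences differ at positions 5 (C/G), 9 (A/G), 12 (G/A).
There are 3 differences over 19 sites, so p = 3/19 = 0.158.

0.158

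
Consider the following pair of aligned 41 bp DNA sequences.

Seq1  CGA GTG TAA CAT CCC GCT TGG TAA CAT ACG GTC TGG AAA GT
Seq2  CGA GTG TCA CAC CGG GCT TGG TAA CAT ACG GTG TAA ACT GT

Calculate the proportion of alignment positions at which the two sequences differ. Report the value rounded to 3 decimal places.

Differing sites — 8:A/C; 12:T/C; 14:C/G; 15:C/G; 33:C/G; 35:G/A; 36:G/A; 38:A/C; 39:A/T.
There are 9 differences over 41 sites, so p = 9/41 = 0.220.

0.220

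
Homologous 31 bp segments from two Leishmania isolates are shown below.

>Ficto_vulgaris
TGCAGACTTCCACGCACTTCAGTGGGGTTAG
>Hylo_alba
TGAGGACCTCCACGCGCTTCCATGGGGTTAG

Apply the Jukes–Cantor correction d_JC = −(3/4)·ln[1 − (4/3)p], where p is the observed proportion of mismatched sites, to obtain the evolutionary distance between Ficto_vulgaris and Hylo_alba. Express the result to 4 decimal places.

0.2239

Differing sites — 3:C/A; 4:A/G; 8:T/C; 16:A/G; 21:A/C; 22:G/A.
p = 6/31 = 0.193548.
d = −0.75 · ln(1 − (4/3)·0.193548) = −0.75 · ln(0.741936) = −0.75 · (-0.298492) = 0.2239.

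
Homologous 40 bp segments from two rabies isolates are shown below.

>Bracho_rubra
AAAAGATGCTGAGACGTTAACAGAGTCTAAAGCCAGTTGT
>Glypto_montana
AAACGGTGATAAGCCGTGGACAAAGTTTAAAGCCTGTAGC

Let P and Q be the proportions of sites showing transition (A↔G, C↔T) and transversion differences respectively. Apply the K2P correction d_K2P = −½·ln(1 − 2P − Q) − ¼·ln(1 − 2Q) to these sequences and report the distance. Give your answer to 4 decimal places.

0.3881

The sequences differ at positions 4 (A/C, transversion), 6 (A/G, transition), 9 (C/A, transversion), 11 (G/A, transition), 14 (A/C, transversion), 18 (T/G, transversion), 19 (A/G, transition), 23 (G/A, transition), 27 (C/T, transition), 35 (A/T, transversion), 38 (T/A, transversion), 40 (T/C, transition).
Of the 12 differences, 6 transitions and 6 transversions over 40 sites: P = 6/40 = 0.150000, Q = 6/40 = 0.150000.
d = −0.5·ln(0.550000) − 0.25·ln(0.700000) = −0.5·(-0.597837) − 0.25·(-0.356675) = 0.3881.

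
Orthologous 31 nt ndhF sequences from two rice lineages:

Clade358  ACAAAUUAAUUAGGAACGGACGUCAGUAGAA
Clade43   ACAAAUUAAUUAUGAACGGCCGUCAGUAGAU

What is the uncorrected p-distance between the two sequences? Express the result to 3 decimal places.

0.097

Differing sites — 13:G/U; 20:A/C; 31:A/U.
There are 3 differences over 31 sites, so p = 3/31 = 0.097.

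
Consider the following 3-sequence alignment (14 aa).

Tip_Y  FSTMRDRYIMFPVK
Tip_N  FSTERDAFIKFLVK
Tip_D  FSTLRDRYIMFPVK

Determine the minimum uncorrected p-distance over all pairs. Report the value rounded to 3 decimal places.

0.071

Pairwise Hamming distances:
  Tip_Y vs Tip_N: 5
  Tip_Y vs Tip_D: 1
  Tip_N vs Tip_D: 5
The smallest is 1 mismatch, between Tip_Y and Tip_D; p = 1/14 = 0.071.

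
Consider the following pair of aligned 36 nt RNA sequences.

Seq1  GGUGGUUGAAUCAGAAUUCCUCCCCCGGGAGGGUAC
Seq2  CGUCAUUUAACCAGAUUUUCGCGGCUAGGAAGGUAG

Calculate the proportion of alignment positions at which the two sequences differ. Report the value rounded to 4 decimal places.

0.3889

Mismatches occur at site 1 (G→C), site 4 (G→C), site 5 (G→A), site 8 (G→U), site 11 (U→C), site 16 (A→U), site 19 (C→U), site 21 (U→G), site 23 (C→G), site 24 (C→G), site 26 (C→U), site 27 (G→A), site 31 (G→A), site 36 (C→G).
There are 14 differences over 36 sites, so p = 14/36 = 0.3889.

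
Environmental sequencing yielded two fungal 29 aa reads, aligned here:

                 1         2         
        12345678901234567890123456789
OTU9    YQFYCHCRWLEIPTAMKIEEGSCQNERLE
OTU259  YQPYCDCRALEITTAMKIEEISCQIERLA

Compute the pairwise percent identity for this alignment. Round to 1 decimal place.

75.9%

Mismatches occur at site 3 (F→P), site 6 (H→D), site 9 (W→A), site 13 (P→T), site 21 (G→I), site 25 (N→I), site 29 (E→A).
22 of the 29 sites match, so the percent identity is 22/29 × 100 = 75.9%.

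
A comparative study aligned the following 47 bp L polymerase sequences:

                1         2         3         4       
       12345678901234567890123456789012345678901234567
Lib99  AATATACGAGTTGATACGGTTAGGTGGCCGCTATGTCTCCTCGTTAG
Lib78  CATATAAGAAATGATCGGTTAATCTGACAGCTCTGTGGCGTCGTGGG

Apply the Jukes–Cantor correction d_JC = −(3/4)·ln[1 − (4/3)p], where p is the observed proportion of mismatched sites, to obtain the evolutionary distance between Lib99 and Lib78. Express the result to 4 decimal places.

0.5360

Differing sites — 1:A/C; 7:C/A; 10:G/A; 11:T/A; 16:A/C; 17:C/G; 19:G/T; 21:T/A; 23:G/T; 24:G/C; 27:G/A; 29:C/A; 33:A/C; 37:C/G; 38:T/G; 40:C/G; 45:T/G; 46:A/G.
p = 18/47 = 0.382979.
d = −0.75 · ln(1 − (4/3)·0.382979) = −0.75 · ln(0.489361) = −0.75 · (-0.714655) = 0.5360.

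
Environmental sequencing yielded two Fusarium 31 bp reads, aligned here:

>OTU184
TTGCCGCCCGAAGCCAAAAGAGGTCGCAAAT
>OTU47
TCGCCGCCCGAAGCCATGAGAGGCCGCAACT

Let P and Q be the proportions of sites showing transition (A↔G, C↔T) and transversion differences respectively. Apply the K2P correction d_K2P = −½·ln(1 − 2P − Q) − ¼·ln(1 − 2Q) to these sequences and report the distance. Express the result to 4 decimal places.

0.1838

Differing sites — 2:T/C (Ti); 17:A/T (Tv); 18:A/G (Ti); 24:T/C (Ti); 30:A/C (Tv).
Of the 5 differences, 3 transitions and 2 transversions over 31 sites: P = 3/31 = 0.096774, Q = 2/31 = 0.064516.
d = −0.5·ln(0.741936) − 0.25·ln(0.870968) = −0.5·(-0.298492) − 0.25·(-0.138150) = 0.1838.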